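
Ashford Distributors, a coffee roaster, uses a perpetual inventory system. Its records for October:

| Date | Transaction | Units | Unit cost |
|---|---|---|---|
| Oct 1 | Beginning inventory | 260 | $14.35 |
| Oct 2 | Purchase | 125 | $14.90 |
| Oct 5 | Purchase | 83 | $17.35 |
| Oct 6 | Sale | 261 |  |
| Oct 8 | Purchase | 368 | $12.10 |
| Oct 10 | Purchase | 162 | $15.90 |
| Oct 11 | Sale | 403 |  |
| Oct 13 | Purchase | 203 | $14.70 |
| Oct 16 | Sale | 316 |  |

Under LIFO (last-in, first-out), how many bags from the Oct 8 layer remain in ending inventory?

14

Oct 6, 261 sold [LIFO — newest first]: 83 @ $17.35 + 125 @ $14.90 + 53 @ $14.35 = $4,063.10
Oct 11, 403 sold [LIFO — newest first]: 162 @ $15.90 + 241 @ $12.10 = $5,491.90
Oct 16, 316 sold [LIFO — newest first]: 203 @ $14.70 + 113 @ $12.10 = $4,351.40
Total COGS = $4,063.10 + $5,491.90 + $4,351.40 = $13,906.40
Ending inventory: 207 @ $14.35 + 14 @ $12.10 = $3,139.85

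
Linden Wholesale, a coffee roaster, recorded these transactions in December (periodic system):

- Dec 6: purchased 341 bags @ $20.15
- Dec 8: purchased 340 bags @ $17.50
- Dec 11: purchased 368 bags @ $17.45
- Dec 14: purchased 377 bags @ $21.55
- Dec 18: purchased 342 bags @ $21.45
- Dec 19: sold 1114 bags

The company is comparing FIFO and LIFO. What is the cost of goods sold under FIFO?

COGS = $20,643.50

FIFO COGS: 341 @ $20.15 + 340 @ $17.50 + 368 @ $17.45 + 65 @ $21.55 = $20,643.50
LIFO COGS: 342 @ $21.45 + 377 @ $21.55 + 368 @ $17.45 + 27 @ $17.50 = $22,354.35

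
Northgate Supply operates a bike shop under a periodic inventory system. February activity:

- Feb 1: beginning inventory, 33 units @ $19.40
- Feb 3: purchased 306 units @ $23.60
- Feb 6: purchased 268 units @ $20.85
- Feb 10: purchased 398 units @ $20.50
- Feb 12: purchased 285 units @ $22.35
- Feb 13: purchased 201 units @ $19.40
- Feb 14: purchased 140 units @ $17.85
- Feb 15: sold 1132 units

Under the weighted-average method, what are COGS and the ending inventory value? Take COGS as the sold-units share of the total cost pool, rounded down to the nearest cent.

COGS = $23,859.27; ending inventory = $10,517.48

Feb 15, sell 1132: 1132/1631 × $34,376.75 → $23,859.27
Ending inventory (cost pool remaining) = $10,517.48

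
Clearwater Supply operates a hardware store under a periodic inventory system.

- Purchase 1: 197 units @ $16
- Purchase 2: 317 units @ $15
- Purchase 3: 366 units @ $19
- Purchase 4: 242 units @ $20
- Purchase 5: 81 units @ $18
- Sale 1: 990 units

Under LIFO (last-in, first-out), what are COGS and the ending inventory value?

Sale 1 (990) [LIFO — newest first]: 81 @ $18 + 242 @ $20 + 366 @ $19 + 301 @ $15 = $17,767
Ending inventory: 197 @ $16 + 16 @ $15 = $3,392

COGS = $17,767; ending inventory = $3,392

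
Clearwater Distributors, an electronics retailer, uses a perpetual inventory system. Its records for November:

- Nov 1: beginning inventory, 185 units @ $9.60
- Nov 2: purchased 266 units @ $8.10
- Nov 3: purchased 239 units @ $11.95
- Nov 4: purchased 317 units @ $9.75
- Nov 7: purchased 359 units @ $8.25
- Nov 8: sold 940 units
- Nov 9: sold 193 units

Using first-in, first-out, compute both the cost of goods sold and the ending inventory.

COGS = $10,916.90; ending inventory = $1,922.25

Nov 8, 940 sold [FIFO — oldest first]: 185 @ $9.60 + 266 @ $8.10 + 239 @ $11.95 + 250 @ $9.75 = $9,224.15
Nov 9, 193 sold [FIFO — oldest first]: 67 @ $9.75 + 126 @ $8.25 = $1,692.75
Total COGS = $9,224.15 + $1,692.75 = $10,916.90
Ending inventory: 233 @ $8.25 = $1,922.25
Check: goods available $12,839.15 = COGS $10,916.90 + ending $1,922.25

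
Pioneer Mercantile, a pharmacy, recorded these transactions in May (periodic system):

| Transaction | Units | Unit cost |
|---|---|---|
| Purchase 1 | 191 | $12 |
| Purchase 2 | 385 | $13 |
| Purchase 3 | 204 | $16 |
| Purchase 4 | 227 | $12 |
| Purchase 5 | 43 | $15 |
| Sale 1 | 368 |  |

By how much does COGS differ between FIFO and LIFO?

FIFO COGS: 191 @ $12 + 177 @ $13 = $4,593
LIFO COGS: 43 @ $15 + 227 @ $12 + 98 @ $16 = $4,937
Difference = |$4,593 − $4,937| = $344

$344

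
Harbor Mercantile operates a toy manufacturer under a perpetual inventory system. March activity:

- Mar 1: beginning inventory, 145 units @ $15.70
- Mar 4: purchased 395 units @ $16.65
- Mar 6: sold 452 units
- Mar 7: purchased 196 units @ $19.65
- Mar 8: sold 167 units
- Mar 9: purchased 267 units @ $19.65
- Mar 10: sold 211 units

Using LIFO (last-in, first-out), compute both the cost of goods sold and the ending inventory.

COGS = $14,899.35; ending inventory = $3,051.85

Mar 6, 452 sold [LIFO — newest first]: 395 @ $16.65 + 57 @ $15.70 = $7,471.65
Mar 8, 167 sold [LIFO — newest first]: 167 @ $19.65 = $3,281.55
Mar 10, 211 sold [LIFO — newest first]: 211 @ $19.65 = $4,146.15
Total COGS = $7,471.65 + $3,281.55 + $4,146.15 = $14,899.35
Ending inventory: 88 @ $15.70 + 29 @ $19.65 + 56 @ $19.65 = $3,051.85
Check: goods available $17,951.20 = COGS $14,899.35 + ending $3,051.85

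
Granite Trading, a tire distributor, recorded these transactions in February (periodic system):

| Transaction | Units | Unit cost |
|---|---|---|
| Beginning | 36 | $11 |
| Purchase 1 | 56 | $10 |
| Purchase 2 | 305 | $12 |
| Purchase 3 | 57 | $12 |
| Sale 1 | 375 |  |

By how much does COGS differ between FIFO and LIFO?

FIFO COGS: 36 @ $11 + 56 @ $10 + 283 @ $12 = $4,352
LIFO COGS: 57 @ $12 + 305 @ $12 + 13 @ $10 = $4,474
Difference = |$4,352 − $4,474| = $122

$122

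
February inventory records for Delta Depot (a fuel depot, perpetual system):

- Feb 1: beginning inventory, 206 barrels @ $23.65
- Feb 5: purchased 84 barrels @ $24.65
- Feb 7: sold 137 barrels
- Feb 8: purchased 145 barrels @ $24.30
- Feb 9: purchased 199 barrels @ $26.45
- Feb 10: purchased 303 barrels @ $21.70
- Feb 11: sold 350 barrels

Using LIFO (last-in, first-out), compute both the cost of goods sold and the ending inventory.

COGS = $11,142.30; ending inventory = $11,162.35

Feb 7, 137 sold [LIFO — newest first]: 84 @ $24.65 + 53 @ $23.65 = $3,324.05
Feb 11, 350 sold [LIFO — newest first]: 303 @ $21.70 + 47 @ $26.45 = $7,818.25
Total COGS = $3,324.05 + $7,818.25 = $11,142.30
Ending inventory: 153 @ $23.65 + 145 @ $24.30 + 152 @ $26.45 = $11,162.35
Check: goods available $22,304.65 = COGS $11,142.30 + ending $11,162.35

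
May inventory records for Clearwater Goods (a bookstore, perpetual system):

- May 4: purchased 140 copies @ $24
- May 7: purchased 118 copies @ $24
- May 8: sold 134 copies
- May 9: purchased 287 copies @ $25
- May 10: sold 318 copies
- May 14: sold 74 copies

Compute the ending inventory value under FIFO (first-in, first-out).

Ending inventory = $475

May 8, 134 sold [FIFO — oldest first]: 134 @ $24 = $3,216
May 10, 318 sold [FIFO — oldest first]: 6 @ $24 + 118 @ $24 + 194 @ $25 = $7,826
May 14, 74 sold [FIFO — oldest first]: 74 @ $25 = $1,850
Total COGS = $3,216 + $7,826 + $1,850 = $12,892
Ending inventory: 19 @ $25 = $475
Check: goods available $13,367 = COGS $12,892 + ending $475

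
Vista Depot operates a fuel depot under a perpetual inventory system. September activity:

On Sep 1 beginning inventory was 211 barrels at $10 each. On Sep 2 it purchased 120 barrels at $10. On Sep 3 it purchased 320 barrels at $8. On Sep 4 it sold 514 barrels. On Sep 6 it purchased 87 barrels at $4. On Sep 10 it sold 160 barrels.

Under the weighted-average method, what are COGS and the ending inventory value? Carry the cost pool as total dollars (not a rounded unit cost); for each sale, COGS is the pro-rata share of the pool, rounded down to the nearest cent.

After Sep 1: 211 on hand, pool $2,110.00 (≈ $10.0000 each)
After Sep 2: 331 on hand, pool $3,310.00 (≈ $10.0000 each)
After Sep 3: 651 on hand, pool $5,870.00 (≈ $9.0169 each)
Sep 4, sell 514: 514/651 × $5,870.00 → $4,634.68
After Sep 6: 224 on hand, pool $1,583.32 (≈ $7.0684 each)
Sep 10, sell 160: 160/224 × $1,583.32 → $1,130.94
Total COGS = $4,634.68 + $1,130.94 = $5,765.62
Ending inventory (cost pool remaining) = $452.38

COGS = $5,765.62; ending inventory = $452.38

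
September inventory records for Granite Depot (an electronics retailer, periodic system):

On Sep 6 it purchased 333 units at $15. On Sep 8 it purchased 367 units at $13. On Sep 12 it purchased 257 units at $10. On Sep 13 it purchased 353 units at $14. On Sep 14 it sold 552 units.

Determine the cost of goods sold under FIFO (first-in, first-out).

COGS = $7,842

Sep 14, 552 sold [FIFO — oldest first]: 333 @ $15 + 219 @ $13 = $7,842
Ending inventory: 148 @ $13 + 257 @ $10 + 353 @ $14 = $9,436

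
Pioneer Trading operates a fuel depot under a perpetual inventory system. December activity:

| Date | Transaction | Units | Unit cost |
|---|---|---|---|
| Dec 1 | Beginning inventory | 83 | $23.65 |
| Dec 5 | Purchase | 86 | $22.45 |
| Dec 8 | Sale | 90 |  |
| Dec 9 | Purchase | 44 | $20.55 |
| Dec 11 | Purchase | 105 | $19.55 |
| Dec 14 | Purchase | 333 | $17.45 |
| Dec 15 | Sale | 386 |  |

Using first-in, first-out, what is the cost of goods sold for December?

Dec 8, 90 sold [FIFO — oldest first]: 83 @ $23.65 + 7 @ $22.45 = $2,120.10
Dec 15, 386 sold [FIFO — oldest first]: 79 @ $22.45 + 44 @ $20.55 + 105 @ $19.55 + 158 @ $17.45 = $7,487.60
Total COGS = $2,120.10 + $7,487.60 = $9,607.70
Ending inventory: 175 @ $17.45 = $3,053.75

COGS = $9,607.70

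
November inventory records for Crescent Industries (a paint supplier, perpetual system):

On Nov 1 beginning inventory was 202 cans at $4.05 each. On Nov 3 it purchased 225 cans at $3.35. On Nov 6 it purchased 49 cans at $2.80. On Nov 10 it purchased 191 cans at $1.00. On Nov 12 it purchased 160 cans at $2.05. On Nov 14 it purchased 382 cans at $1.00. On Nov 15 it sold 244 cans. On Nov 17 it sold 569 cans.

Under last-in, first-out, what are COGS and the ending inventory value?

COGS = $1,142.05; ending inventory = $1,468.00

Nov 15, 244 sold [LIFO — newest first]: 244 @ $1.00 = $244.00
Nov 17, 569 sold [LIFO — newest first]: 138 @ $1.00 + 160 @ $2.05 + 191 @ $1.00 + 49 @ $2.80 + 31 @ $3.35 = $898.05
Total COGS = $244.00 + $898.05 = $1,142.05
Ending inventory: 202 @ $4.05 + 194 @ $3.35 = $1,468.00
Check: goods available $2,610.05 = COGS $1,142.05 + ending $1,468.00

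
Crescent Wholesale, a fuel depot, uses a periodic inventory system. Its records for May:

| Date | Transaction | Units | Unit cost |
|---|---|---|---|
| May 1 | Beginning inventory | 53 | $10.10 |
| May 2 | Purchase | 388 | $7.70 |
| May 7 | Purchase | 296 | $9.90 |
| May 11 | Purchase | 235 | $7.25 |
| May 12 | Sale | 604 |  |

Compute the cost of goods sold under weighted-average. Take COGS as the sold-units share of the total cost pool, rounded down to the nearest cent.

COGS = $5,068.78

May 12, sell 604: 604/972 × $8,157.05 → $5,068.78
Ending inventory (cost pool remaining) = $3,088.27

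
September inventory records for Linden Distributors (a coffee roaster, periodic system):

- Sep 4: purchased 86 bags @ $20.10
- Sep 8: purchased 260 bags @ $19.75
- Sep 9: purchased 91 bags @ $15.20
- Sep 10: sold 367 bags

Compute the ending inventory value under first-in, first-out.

Ending inventory = $1,064.00

Sep 10, 367 sold [FIFO — oldest first]: 86 @ $20.10 + 260 @ $19.75 + 21 @ $15.20 = $7,182.80
Ending inventory: 70 @ $15.20 = $1,064.00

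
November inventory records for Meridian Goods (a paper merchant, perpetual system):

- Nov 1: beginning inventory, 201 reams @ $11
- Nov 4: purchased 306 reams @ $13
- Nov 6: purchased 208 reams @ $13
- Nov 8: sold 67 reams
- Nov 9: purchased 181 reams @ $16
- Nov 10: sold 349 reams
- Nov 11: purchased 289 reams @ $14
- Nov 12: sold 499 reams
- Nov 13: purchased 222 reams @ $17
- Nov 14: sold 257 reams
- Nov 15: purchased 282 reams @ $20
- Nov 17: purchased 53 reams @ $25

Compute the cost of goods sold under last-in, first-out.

COGS = $16,956

Nov 8, 67 sold [LIFO — newest first]: 67 @ $13 = $871
Nov 10, 349 sold [LIFO — newest first]: 181 @ $16 + 141 @ $13 + 27 @ $13 = $5,080
Nov 12, 499 sold [LIFO — newest first]: 289 @ $14 + 210 @ $13 = $6,776
Nov 14, 257 sold [LIFO — newest first]: 222 @ $17 + 35 @ $13 = $4,229
Total COGS = $871 + $5,080 + $6,776 + $4,229 = $16,956
Ending inventory: 201 @ $11 + 34 @ $13 + 282 @ $20 + 53 @ $25 = $9,618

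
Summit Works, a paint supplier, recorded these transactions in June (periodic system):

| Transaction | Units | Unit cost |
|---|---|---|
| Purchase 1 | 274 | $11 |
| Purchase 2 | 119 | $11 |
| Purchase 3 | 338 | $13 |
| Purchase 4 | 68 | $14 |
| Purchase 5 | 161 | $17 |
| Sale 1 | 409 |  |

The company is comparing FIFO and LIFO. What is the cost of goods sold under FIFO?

COGS = $4,531

FIFO COGS: 274 @ $11 + 119 @ $11 + 16 @ $13 = $4,531
LIFO COGS: 161 @ $17 + 68 @ $14 + 180 @ $13 = $6,029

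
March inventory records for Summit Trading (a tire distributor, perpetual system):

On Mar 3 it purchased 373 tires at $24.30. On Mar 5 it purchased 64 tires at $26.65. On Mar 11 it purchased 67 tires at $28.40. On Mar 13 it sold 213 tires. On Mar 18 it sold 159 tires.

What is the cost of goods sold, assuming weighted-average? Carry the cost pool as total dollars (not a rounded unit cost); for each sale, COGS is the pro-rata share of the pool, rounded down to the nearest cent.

After Mar 3: 373 on hand, pool $9,063.90 (≈ $24.3000 each)
After Mar 5: 437 on hand, pool $10,769.50 (≈ $24.6442 each)
After Mar 11: 504 on hand, pool $12,672.30 (≈ $25.1435 each)
Mar 13, sell 213: 213/504 × $12,672.30 → $5,355.55
Mar 18, sell 159: 159/291 × $7,316.75 → $3,997.81
Total COGS = $5,355.55 + $3,997.81 = $9,353.36
Ending inventory (cost pool remaining) = $3,318.94

COGS = $9,353.36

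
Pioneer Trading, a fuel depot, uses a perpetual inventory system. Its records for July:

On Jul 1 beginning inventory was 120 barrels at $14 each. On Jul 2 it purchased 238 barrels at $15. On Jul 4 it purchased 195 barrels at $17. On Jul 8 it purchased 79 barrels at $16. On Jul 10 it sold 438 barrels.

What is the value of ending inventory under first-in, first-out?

Ending inventory = $3,219

Jul 10, 438 sold [FIFO — oldest first]: 120 @ $14 + 238 @ $15 + 80 @ $17 = $6,610
Ending inventory: 115 @ $17 + 79 @ $16 = $3,219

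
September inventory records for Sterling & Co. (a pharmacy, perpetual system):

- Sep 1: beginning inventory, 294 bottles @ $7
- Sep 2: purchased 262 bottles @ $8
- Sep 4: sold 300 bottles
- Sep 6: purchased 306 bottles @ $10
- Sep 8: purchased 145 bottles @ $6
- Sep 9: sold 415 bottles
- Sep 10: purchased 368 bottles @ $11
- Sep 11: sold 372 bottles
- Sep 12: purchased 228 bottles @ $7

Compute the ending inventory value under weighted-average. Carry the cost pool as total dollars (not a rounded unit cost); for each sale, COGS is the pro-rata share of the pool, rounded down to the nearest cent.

After Sep 1: 294 on hand, pool $2,058.00 (≈ $7.0000 each)
After Sep 2: 556 on hand, pool $4,154.00 (≈ $7.4712 each)
Sep 4, sell 300: 300/556 × $4,154.00 → $2,241.36
After Sep 6: 562 on hand, pool $4,972.64 (≈ $8.8481 each)
After Sep 8: 707 on hand, pool $5,842.64 (≈ $8.2640 each)
Sep 9, sell 415: 415/707 × $5,842.64 → $3,429.55
After Sep 10: 660 on hand, pool $6,461.09 (≈ $9.7895 each)
Sep 11, sell 372: 372/660 × $6,461.09 → $3,641.70
After Sep 12: 516 on hand, pool $4,415.39 (≈ $8.5570 each)
Total COGS = $2,241.36 + $3,429.55 + $3,641.70 = $9,312.61
Ending inventory (cost pool remaining) = $4,415.39

Ending inventory = $4,415.39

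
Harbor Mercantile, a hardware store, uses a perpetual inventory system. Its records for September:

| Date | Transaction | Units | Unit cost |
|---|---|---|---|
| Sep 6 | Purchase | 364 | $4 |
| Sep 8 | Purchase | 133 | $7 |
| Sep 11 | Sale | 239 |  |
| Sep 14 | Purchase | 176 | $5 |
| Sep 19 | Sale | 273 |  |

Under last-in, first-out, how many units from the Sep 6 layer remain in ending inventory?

Sep 11, 239 sold [LIFO — newest first]: 133 @ $7 + 106 @ $4 = $1,355
Sep 19, 273 sold [LIFO — newest first]: 176 @ $5 + 97 @ $4 = $1,268
Total COGS = $1,355 + $1,268 = $2,623
Ending inventory: 161 @ $4 = $644

161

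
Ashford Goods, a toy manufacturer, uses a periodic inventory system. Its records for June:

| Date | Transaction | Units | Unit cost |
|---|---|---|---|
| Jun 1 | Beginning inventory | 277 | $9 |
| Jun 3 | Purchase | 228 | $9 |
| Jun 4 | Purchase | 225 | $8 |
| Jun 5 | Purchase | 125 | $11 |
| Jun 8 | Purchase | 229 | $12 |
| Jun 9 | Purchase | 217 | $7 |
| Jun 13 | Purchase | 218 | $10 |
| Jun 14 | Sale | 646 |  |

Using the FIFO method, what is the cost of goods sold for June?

Jun 14, 646 sold [FIFO — oldest first]: 277 @ $9 + 228 @ $9 + 141 @ $8 = $5,673
Ending inventory: 84 @ $8 + 125 @ $11 + 229 @ $12 + 217 @ $7 + 218 @ $10 = $8,494
Check: goods available $14,167 = COGS $5,673 + ending $8,494

COGS = $5,673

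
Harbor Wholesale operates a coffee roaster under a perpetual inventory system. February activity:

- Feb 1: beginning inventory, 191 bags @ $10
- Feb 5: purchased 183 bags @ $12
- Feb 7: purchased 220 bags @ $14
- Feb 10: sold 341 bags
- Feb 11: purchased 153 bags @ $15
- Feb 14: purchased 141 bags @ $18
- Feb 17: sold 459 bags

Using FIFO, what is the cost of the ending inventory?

Ending inventory = $1,584

Feb 10, 341 sold [FIFO — oldest first]: 191 @ $10 + 150 @ $12 = $3,710
Feb 17, 459 sold [FIFO — oldest first]: 33 @ $12 + 220 @ $14 + 153 @ $15 + 53 @ $18 = $6,725
Total COGS = $3,710 + $6,725 = $10,435
Ending inventory: 88 @ $18 = $1,584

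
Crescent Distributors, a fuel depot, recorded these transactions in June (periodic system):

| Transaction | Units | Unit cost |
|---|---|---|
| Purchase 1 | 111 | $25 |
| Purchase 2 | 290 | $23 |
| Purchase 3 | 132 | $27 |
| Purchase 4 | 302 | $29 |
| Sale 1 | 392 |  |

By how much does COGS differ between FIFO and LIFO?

FIFO COGS: 111 @ $25 + 281 @ $23 = $9,238
LIFO COGS: 302 @ $29 + 90 @ $27 = $11,188
Difference = |$9,238 − $11,188| = $1,950

$1,950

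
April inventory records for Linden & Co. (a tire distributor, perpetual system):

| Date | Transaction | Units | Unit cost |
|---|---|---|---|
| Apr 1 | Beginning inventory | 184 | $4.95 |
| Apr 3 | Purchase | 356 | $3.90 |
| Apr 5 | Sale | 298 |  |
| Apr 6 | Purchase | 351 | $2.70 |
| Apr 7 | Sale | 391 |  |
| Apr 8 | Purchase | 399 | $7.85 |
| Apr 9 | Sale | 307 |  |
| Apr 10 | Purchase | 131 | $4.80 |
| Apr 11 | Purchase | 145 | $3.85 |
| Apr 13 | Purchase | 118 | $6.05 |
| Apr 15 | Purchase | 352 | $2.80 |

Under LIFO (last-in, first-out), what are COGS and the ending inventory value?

COGS = $4,675.85; ending inventory = $4,589.75

Apr 5, 298 sold [LIFO — newest first]: 298 @ $3.90 = $1,162.20
Apr 7, 391 sold [LIFO — newest first]: 351 @ $2.70 + 40 @ $3.90 = $1,103.70
Apr 9, 307 sold [LIFO — newest first]: 307 @ $7.85 = $2,409.95
Total COGS = $1,162.20 + $1,103.70 + $2,409.95 = $4,675.85
Ending inventory: 184 @ $4.95 + 18 @ $3.90 + 92 @ $7.85 + 131 @ $4.80 + 145 @ $3.85 + 118 @ $6.05 + 352 @ $2.80 = $4,589.75
Check: goods available $9,265.60 = COGS $4,675.85 + ending $4,589.75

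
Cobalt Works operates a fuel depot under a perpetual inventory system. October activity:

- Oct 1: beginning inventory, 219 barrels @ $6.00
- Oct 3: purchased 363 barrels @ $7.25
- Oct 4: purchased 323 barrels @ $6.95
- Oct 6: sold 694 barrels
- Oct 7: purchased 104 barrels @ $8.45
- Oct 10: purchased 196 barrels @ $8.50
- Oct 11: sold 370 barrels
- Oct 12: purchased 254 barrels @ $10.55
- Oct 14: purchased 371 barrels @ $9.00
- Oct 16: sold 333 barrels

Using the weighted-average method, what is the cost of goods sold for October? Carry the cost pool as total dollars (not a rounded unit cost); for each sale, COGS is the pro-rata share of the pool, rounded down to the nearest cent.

COGS = $10,729.82

After Oct 1: 219 on hand, pool $1,314.00 (≈ $6.0000 each)
After Oct 3: 582 on hand, pool $3,945.75 (≈ $6.7796 each)
After Oct 4: 905 on hand, pool $6,190.60 (≈ $6.8404 each)
Oct 6, sell 694: 694/905 × $6,190.60 → $4,747.26
After Oct 7: 315 on hand, pool $2,322.14 (≈ $7.3719 each)
After Oct 10: 511 on hand, pool $3,988.14 (≈ $7.8046 each)
Oct 11, sell 370: 370/511 × $3,988.14 → $2,887.69
After Oct 12: 395 on hand, pool $3,780.15 (≈ $9.5700 each)
After Oct 14: 766 on hand, pool $7,119.15 (≈ $9.2939 each)
Oct 16, sell 333: 333/766 × $7,119.15 → $3,094.87
Total COGS = $4,747.26 + $2,887.69 + $3,094.87 = $10,729.82
Ending inventory (cost pool remaining) = $4,024.28
Check: goods available $14,754.10 = COGS $10,729.82 + ending $4,024.28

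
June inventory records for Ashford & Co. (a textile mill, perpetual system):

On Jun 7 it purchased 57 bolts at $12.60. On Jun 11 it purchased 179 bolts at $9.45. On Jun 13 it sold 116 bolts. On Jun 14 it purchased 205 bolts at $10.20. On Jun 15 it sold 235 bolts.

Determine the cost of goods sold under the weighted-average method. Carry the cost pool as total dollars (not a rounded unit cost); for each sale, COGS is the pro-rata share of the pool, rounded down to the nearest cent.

COGS = $3,582.39

After Jun 7: 57 on hand, pool $718.20 (≈ $12.6000 each)
After Jun 11: 236 on hand, pool $2,409.75 (≈ $10.2108 each)
Jun 13, sell 116: 116/236 × $2,409.75 → $1,184.45
After Jun 14: 325 on hand, pool $3,316.30 (≈ $10.2040 each)
Jun 15, sell 235: 235/325 × $3,316.30 → $2,397.94
Total COGS = $1,184.45 + $2,397.94 = $3,582.39
Ending inventory (cost pool remaining) = $918.36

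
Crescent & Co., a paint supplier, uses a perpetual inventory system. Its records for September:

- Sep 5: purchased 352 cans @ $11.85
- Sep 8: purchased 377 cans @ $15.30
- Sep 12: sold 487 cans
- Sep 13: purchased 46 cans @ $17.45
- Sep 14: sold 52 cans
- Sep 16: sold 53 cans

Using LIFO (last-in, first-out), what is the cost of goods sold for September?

Sep 12, 487 sold [LIFO — newest first]: 377 @ $15.30 + 110 @ $11.85 = $7,071.60
Sep 14, 52 sold [LIFO — newest first]: 46 @ $17.45 + 6 @ $11.85 = $873.80
Sep 16, 53 sold [LIFO — newest first]: 53 @ $11.85 = $628.05
Total COGS = $7,071.60 + $873.80 + $628.05 = $8,573.45
Ending inventory: 183 @ $11.85 = $2,168.55
Check: goods available $10,742.00 = COGS $8,573.45 + ending $2,168.55

COGS = $8,573.45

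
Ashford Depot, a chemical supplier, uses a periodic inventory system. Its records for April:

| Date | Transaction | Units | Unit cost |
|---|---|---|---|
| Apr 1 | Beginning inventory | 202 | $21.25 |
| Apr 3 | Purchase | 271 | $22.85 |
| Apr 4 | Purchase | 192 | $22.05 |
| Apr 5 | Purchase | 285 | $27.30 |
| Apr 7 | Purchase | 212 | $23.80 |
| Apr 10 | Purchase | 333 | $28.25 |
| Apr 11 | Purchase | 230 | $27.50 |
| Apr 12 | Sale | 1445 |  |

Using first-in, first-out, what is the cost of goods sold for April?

COGS = $35,539.30

Apr 12, 1445 sold [FIFO — oldest first]: 202 @ $21.25 + 271 @ $22.85 + 192 @ $22.05 + 285 @ $27.30 + 212 @ $23.80 + 283 @ $28.25 = $35,539.30
Ending inventory: 50 @ $28.25 + 230 @ $27.50 = $7,737.50
Check: goods available $43,276.80 = COGS $35,539.30 + ending $7,737.50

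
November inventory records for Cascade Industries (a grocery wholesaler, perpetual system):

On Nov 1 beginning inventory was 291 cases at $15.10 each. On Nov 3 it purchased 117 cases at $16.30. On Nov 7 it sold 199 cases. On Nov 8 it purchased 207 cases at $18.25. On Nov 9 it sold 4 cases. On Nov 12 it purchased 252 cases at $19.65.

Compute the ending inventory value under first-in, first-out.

Ending inventory = $11,965.45

Nov 7, 199 sold [FIFO — oldest first]: 199 @ $15.10 = $3,004.90
Nov 9, 4 sold [FIFO — oldest first]: 4 @ $15.10 = $60.40
Total COGS = $3,004.90 + $60.40 = $3,065.30
Ending inventory: 88 @ $15.10 + 117 @ $16.30 + 207 @ $18.25 + 252 @ $19.65 = $11,965.45
Check: goods available $15,030.75 = COGS $3,065.30 + ending $11,965.45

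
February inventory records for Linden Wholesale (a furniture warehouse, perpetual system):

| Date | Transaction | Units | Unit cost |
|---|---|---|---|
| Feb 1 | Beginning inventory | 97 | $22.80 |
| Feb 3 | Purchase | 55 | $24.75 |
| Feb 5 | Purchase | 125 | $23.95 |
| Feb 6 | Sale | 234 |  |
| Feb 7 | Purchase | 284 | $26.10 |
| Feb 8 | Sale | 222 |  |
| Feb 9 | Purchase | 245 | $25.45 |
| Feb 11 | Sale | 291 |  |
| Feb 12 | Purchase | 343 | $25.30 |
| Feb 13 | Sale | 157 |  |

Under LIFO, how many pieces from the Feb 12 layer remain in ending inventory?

186

Feb 6, 234 sold [LIFO — newest first]: 125 @ $23.95 + 55 @ $24.75 + 54 @ $22.80 = $5,586.20
Feb 8, 222 sold [LIFO — newest first]: 222 @ $26.10 = $5,794.20
Feb 11, 291 sold [LIFO — newest first]: 245 @ $25.45 + 46 @ $26.10 = $7,435.85
Feb 13, 157 sold [LIFO — newest first]: 157 @ $25.30 = $3,972.10
Total COGS = $5,586.20 + $5,794.20 + $7,435.85 + $3,972.10 = $22,788.35
Ending inventory: 43 @ $22.80 + 16 @ $26.10 + 186 @ $25.30 = $6,103.80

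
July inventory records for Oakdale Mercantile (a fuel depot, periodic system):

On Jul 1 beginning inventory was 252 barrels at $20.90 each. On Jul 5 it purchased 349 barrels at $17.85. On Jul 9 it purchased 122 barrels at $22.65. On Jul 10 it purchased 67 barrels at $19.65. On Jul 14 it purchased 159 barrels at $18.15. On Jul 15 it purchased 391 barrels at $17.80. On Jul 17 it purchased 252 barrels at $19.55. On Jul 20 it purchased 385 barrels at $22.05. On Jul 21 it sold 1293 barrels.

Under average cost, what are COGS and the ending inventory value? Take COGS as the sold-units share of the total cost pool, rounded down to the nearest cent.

COGS = $25,400.74; ending inventory = $13,437.06

Jul 21, sell 1293: 1293/1977 × $38,837.80 → $25,400.74
Ending inventory (cost pool remaining) = $13,437.06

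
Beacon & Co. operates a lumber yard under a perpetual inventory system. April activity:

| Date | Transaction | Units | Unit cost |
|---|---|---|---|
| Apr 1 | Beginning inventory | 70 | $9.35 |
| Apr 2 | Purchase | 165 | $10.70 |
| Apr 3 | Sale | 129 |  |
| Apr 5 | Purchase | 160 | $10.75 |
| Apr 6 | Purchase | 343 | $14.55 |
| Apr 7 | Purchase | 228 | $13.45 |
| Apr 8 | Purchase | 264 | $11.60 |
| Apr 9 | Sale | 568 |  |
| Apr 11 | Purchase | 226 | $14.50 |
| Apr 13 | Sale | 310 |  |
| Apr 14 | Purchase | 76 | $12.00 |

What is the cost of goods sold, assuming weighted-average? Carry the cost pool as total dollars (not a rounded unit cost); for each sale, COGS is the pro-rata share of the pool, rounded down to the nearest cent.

COGS = $12,608.43

After Apr 1: 70 on hand, pool $654.50 (≈ $9.3500 each)
After Apr 2: 235 on hand, pool $2,420.00 (≈ $10.2979 each)
Apr 3, sell 129: 129/235 × $2,420.00 → $1,328.42
After Apr 5: 266 on hand, pool $2,811.58 (≈ $10.5698 each)
After Apr 6: 609 on hand, pool $7,802.23 (≈ $12.8115 each)
After Apr 7: 837 on hand, pool $10,868.83 (≈ $12.9855 each)
After Apr 8: 1101 on hand, pool $13,931.23 (≈ $12.6533 each)
Apr 9, sell 568: 568/1101 × $13,931.23 → $7,187.04
After Apr 11: 759 on hand, pool $10,021.19 (≈ $13.2031 each)
Apr 13, sell 310: 310/759 × $10,021.19 → $4,092.97
After Apr 14: 525 on hand, pool $6,840.22 (≈ $13.0290 each)
Total COGS = $1,328.42 + $7,187.04 + $4,092.97 = $12,608.43
Ending inventory (cost pool remaining) = $6,840.22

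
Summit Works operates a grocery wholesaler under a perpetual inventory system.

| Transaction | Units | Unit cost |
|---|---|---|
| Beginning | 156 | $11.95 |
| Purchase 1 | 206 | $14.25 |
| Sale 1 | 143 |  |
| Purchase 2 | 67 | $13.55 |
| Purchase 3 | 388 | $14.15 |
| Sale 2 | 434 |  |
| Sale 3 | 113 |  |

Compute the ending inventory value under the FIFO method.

Sale 1 (143) [FIFO — oldest first]: 143 @ $11.95 = $1,708.85
Sale 2 (434) [FIFO — oldest first]: 13 @ $11.95 + 206 @ $14.25 + 67 @ $13.55 + 148 @ $14.15 = $6,092.90
Sale 3 (113) [FIFO — oldest first]: 113 @ $14.15 = $1,598.95
Total COGS = $1,708.85 + $6,092.90 + $1,598.95 = $9,400.70
Ending inventory: 127 @ $14.15 = $1,797.05

Ending inventory = $1,797.05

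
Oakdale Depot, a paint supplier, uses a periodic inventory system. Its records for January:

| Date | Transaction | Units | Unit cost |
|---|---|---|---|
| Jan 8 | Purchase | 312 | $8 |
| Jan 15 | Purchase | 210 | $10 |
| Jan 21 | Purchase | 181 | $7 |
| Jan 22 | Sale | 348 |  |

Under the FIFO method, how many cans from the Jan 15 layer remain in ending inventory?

Jan 22, 348 sold [FIFO — oldest first]: 312 @ $8 + 36 @ $10 = $2,856
Ending inventory: 174 @ $10 + 181 @ $7 = $3,007
Check: goods available $5,863 = COGS $2,856 + ending $3,007

174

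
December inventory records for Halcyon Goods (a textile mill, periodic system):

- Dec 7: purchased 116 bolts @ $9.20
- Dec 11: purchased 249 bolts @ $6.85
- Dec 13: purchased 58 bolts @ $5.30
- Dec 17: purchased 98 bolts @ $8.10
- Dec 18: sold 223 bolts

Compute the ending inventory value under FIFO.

Dec 18, 223 sold [FIFO — oldest first]: 116 @ $9.20 + 107 @ $6.85 = $1,800.15
Ending inventory: 142 @ $6.85 + 58 @ $5.30 + 98 @ $8.10 = $2,073.90

Ending inventory = $2,073.90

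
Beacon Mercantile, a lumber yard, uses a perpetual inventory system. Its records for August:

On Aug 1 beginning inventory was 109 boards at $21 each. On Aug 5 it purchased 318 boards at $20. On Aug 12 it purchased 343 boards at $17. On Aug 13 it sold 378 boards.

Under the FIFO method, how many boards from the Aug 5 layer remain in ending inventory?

49

Aug 13, 378 sold [FIFO — oldest first]: 109 @ $21 + 269 @ $20 = $7,669
Ending inventory: 49 @ $20 + 343 @ $17 = $6,811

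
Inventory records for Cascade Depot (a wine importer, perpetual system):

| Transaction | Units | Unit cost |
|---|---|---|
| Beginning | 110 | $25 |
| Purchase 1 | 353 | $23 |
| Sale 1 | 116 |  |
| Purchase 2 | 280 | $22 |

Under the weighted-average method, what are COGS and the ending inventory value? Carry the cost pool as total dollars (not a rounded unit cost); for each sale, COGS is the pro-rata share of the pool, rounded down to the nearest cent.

After Beginning: 110 on hand, pool $2,750.00 (≈ $25.0000 each)
After Purchase 1: 463 on hand, pool $10,869.00 (≈ $23.4752 each)
Sale 1, sell 116: 116/463 × $10,869.00 → $2,723.11
After Purchase 2: 627 on hand, pool $14,305.89 (≈ $22.8164 each)
Ending inventory (cost pool remaining) = $14,305.89
Check: goods available $17,029.00 = COGS $2,723.11 + ending $14,305.89

COGS = $2,723.11; ending inventory = $14,305.89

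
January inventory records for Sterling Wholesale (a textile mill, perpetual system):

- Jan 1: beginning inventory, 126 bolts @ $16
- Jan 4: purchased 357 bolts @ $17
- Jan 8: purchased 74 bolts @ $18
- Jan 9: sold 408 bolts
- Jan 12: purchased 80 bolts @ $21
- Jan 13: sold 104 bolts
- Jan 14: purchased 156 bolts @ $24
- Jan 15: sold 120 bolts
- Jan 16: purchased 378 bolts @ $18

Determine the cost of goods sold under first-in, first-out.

COGS = $10,992

Jan 9, 408 sold [FIFO — oldest first]: 126 @ $16 + 282 @ $17 = $6,810
Jan 13, 104 sold [FIFO — oldest first]: 75 @ $17 + 29 @ $18 = $1,797
Jan 15, 120 sold [FIFO — oldest first]: 45 @ $18 + 75 @ $21 = $2,385
Total COGS = $6,810 + $1,797 + $2,385 = $10,992
Ending inventory: 5 @ $21 + 156 @ $24 + 378 @ $18 = $10,653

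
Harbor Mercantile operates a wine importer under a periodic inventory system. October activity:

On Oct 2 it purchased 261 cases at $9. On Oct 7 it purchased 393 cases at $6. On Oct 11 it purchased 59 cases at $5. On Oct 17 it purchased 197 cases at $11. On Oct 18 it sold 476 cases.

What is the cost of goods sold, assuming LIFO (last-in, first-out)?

COGS = $3,782

Oct 18, 476 sold [LIFO — newest first]: 197 @ $11 + 59 @ $5 + 220 @ $6 = $3,782
Ending inventory: 261 @ $9 + 173 @ $6 = $3,387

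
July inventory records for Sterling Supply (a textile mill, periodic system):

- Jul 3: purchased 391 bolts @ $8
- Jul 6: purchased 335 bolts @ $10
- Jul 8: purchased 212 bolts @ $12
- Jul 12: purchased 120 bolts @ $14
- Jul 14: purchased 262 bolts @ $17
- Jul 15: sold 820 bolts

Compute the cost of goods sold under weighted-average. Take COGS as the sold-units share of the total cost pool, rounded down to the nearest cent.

Jul 15, sell 820: 820/1320 × $15,156.00 → $9,415.09
Ending inventory (cost pool remaining) = $5,740.91

COGS = $9,415.09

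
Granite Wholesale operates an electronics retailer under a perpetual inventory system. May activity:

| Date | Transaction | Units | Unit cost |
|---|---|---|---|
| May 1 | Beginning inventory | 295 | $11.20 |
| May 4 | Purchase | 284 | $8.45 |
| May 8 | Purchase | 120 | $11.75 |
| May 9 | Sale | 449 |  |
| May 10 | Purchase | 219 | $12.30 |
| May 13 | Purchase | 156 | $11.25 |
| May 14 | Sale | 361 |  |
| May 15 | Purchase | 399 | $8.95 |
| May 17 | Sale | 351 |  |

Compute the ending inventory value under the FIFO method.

May 9, 449 sold [FIFO — oldest first]: 295 @ $11.20 + 154 @ $8.45 = $4,605.30
May 14, 361 sold [FIFO — oldest first]: 130 @ $8.45 + 120 @ $11.75 + 111 @ $12.30 = $3,873.80
May 17, 351 sold [FIFO — oldest first]: 108 @ $12.30 + 156 @ $11.25 + 87 @ $8.95 = $3,862.05
Total COGS = $4,605.30 + $3,873.80 + $3,862.05 = $12,341.15
Ending inventory: 312 @ $8.95 = $2,792.40

Ending inventory = $2,792.40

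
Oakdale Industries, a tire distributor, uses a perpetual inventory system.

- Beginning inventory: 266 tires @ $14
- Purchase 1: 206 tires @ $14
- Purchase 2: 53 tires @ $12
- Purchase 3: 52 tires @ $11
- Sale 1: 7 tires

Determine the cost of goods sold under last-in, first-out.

COGS = $77

Sale 1 (7) [LIFO — newest first]: 7 @ $11 = $77
Ending inventory: 266 @ $14 + 206 @ $14 + 53 @ $12 + 45 @ $11 = $7,739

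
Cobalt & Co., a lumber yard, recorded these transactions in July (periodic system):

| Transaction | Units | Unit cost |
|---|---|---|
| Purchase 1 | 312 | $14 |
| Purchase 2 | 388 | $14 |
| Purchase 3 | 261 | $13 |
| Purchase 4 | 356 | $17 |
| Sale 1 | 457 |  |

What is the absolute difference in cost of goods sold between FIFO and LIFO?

FIFO COGS: 312 @ $14 + 145 @ $14 = $6,398
LIFO COGS: 356 @ $17 + 101 @ $13 = $7,365
Difference = |$6,398 − $7,365| = $967

$967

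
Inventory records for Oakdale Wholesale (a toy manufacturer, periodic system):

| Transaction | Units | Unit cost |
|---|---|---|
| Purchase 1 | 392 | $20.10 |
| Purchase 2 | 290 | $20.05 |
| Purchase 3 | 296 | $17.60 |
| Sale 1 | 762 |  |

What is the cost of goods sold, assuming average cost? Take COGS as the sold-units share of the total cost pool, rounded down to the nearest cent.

Sale 1, sell 762: 762/978 × $18,903.30 → $14,728.33
Ending inventory (cost pool remaining) = $4,174.97

COGS = $14,728.33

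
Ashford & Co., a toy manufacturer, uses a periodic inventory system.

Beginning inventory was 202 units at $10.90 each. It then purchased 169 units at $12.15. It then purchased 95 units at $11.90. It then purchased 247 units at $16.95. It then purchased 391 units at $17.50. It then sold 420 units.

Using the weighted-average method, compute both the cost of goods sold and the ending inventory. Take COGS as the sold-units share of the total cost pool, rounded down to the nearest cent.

Sale 1, sell 420: 420/1104 × $16,414.80 → $6,244.76
Ending inventory (cost pool remaining) = $10,170.04
Check: goods available $16,414.80 = COGS $6,244.76 + ending $10,170.04

COGS = $6,244.76; ending inventory = $10,170.04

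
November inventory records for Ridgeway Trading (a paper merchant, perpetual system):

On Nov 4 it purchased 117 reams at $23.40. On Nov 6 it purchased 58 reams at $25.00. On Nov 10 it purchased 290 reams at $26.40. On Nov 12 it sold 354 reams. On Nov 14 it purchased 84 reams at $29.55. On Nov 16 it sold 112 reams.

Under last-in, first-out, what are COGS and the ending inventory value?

COGS = $12,383.80; ending inventory = $1,942.20

Nov 12, 354 sold [LIFO — newest first]: 290 @ $26.40 + 58 @ $25.00 + 6 @ $23.40 = $9,246.40
Nov 16, 112 sold [LIFO — newest first]: 84 @ $29.55 + 28 @ $23.40 = $3,137.40
Total COGS = $9,246.40 + $3,137.40 = $12,383.80
Ending inventory: 83 @ $23.40 = $1,942.20
Check: goods available $14,326.00 = COGS $12,383.80 + ending $1,942.20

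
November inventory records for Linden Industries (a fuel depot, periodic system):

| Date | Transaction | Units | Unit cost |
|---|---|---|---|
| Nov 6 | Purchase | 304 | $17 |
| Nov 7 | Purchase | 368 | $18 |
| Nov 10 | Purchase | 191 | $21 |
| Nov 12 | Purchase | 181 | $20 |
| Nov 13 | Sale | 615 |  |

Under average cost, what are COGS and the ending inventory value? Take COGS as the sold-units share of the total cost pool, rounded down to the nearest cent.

Nov 13, sell 615: 615/1044 × $19,423.00 → $11,441.70
Ending inventory (cost pool remaining) = $7,981.30
Check: goods available $19,423.00 = COGS $11,441.70 + ending $7,981.30

COGS = $11,441.70; ending inventory = $7,981.30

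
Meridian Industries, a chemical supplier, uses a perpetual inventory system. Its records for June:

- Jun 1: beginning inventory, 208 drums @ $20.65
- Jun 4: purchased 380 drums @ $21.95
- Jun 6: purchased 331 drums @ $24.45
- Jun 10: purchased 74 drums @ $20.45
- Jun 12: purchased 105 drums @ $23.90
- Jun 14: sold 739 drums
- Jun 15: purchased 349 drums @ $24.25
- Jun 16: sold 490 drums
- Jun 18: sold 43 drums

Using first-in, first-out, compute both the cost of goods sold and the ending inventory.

Jun 14, 739 sold [FIFO — oldest first]: 208 @ $20.65 + 380 @ $21.95 + 151 @ $24.45 = $16,328.15
Jun 16, 490 sold [FIFO — oldest first]: 180 @ $24.45 + 74 @ $20.45 + 105 @ $23.90 + 131 @ $24.25 = $11,600.55
Jun 18, 43 sold [FIFO — oldest first]: 43 @ $24.25 = $1,042.75
Total COGS = $16,328.15 + $11,600.55 + $1,042.75 = $28,971.45
Ending inventory: 175 @ $24.25 = $4,243.75

COGS = $28,971.45; ending inventory = $4,243.75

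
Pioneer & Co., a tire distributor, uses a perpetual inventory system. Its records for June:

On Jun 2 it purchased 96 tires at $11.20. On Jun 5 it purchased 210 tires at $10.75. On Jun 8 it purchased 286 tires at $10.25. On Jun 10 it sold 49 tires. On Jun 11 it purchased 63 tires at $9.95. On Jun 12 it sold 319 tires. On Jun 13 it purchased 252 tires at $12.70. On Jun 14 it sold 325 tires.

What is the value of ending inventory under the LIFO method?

Ending inventory = $2,343.70

Jun 10, 49 sold [LIFO — newest first]: 49 @ $10.25 = $502.25
Jun 12, 319 sold [LIFO — newest first]: 63 @ $9.95 + 237 @ $10.25 + 19 @ $10.75 = $3,260.35
Jun 14, 325 sold [LIFO — newest first]: 252 @ $12.70 + 73 @ $10.75 = $3,985.15
Total COGS = $502.25 + $3,260.35 + $3,985.15 = $7,747.75
Ending inventory: 96 @ $11.20 + 118 @ $10.75 = $2,343.70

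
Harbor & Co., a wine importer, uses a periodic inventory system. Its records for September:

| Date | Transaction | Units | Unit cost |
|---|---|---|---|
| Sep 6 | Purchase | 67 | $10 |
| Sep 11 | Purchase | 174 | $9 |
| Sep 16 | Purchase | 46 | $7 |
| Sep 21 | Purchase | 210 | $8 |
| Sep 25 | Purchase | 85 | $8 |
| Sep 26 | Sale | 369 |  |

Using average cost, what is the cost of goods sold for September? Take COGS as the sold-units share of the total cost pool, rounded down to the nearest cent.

Sep 26, sell 369: 369/582 × $4,918.00 → $3,118.11
Ending inventory (cost pool remaining) = $1,799.89
Check: goods available $4,918.00 = COGS $3,118.11 + ending $1,799.89

COGS = $3,118.11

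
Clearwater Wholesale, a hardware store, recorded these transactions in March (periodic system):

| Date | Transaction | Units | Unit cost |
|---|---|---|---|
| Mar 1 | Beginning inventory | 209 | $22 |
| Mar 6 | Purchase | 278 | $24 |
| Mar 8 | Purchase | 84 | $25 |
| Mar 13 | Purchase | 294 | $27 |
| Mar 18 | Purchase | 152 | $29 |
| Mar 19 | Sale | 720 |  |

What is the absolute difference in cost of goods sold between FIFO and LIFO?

FIFO COGS: 209 @ $22 + 278 @ $24 + 84 @ $25 + 149 @ $27 = $17,393
LIFO COGS: 152 @ $29 + 294 @ $27 + 84 @ $25 + 190 @ $24 = $19,006
Difference = |$17,393 − $19,006| = $1,613

$1,613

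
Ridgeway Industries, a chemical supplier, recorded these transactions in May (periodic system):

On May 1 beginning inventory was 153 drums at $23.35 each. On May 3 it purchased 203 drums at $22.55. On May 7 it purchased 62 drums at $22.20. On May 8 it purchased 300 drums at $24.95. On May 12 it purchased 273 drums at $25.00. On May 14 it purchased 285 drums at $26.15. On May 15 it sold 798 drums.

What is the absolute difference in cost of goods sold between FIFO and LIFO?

$1,254.15

FIFO COGS: 153 @ $23.35 + 203 @ $22.55 + 62 @ $22.20 + 300 @ $24.95 + 80 @ $25.00 = $19,011.60
LIFO COGS: 285 @ $26.15 + 273 @ $25.00 + 240 @ $24.95 = $20,265.75
Difference = |$19,011.60 − $20,265.75| = $1,254.15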